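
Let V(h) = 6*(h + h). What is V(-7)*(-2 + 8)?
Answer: -504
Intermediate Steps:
V(h) = 12*h (V(h) = 6*(2*h) = 12*h)
V(-7)*(-2 + 8) = (12*(-7))*(-2 + 8) = -84*6 = -504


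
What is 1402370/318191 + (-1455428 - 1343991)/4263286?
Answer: 5087954456791/1356539235626 ≈ 3.7507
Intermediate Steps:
1402370/318191 + (-1455428 - 1343991)/4263286 = 1402370*(1/318191) - 2799419*1/4263286 = 1402370/318191 - 2799419/4263286 = 5087954456791/1356539235626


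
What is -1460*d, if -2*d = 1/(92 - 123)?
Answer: -730/31 ≈ -23.548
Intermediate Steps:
d = 1/62 (d = -1/(2*(92 - 123)) = -½/(-31) = -½*(-1/31) = 1/62 ≈ 0.016129)
-1460*d = -1460*1/62 = -730/31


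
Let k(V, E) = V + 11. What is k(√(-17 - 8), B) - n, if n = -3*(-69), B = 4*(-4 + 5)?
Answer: -196 + 5*I ≈ -196.0 + 5.0*I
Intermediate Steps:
B = 4 (B = 4*1 = 4)
k(V, E) = 11 + V
n = 207
k(√(-17 - 8), B) - n = (11 + √(-17 - 8)) - 1*207 = (11 + √(-25)) - 207 = (11 + 5*I) - 207 = -196 + 5*I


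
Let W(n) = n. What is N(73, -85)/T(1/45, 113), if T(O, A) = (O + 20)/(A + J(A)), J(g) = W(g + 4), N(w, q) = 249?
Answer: 2577150/901 ≈ 2860.3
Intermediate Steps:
J(g) = 4 + g (J(g) = g + 4 = 4 + g)
T(O, A) = (20 + O)/(4 + 2*A) (T(O, A) = (O + 20)/(A + (4 + A)) = (20 + O)/(4 + 2*A))
N(73, -85)/T(1/45, 113) = 249/(((20 + 1/45)/(2*(2 + 113)))) = 249/(((½)*(20 + 1/45)/115)) = 249/(((½)*(1/115)*(901/45))) = 249/(901/10350) = 249*(10350/901) = 2577150/901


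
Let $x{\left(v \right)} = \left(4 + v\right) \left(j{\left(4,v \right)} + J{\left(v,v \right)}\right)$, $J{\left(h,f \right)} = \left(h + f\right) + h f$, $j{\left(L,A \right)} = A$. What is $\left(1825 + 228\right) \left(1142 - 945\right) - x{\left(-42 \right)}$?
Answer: $466685$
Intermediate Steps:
$J{\left(h,f \right)} = f + h + f h$ ($J{\left(h,f \right)} = \left(f + h\right) + f h = f + h + f h$)
$x{\left(v \right)} = \left(4 + v\right) \left(v^{2} + 3 v\right)$ ($x{\left(v \right)} = \left(4 + v\right) \left(v + \left(v + v + v v\right)\right) = \left(4 + v\right) \left(v + \left(v + v + v^{2}\right)\right) = \left(4 + v\right) \left(v + \left(v^{2} + 2 v\right)\right) = \left(4 + v\right) \left(v^{2} + 3 v\right)$)
$\left(1825 + 228\right) \left(1142 - 945\right) - x{\left(-42 \right)} = \left(1825 + 228\right) \left(1142 - 945\right) - - 42 \left(12 + \left(-42\right)^{2} + 7 \left(-42\right)\right) = 2053 \cdot 197 - - 42 \left(12 + 1764 - 294\right) = 404441 - \left(-42\right) 1482 = 404441 - -62244 = 404441 + 62244 = 466685$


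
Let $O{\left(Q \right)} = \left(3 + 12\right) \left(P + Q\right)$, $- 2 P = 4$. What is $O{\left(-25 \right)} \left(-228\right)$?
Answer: $92340$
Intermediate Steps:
$P = -2$ ($P = \left(- \frac{1}{2}\right) 4 = -2$)
$O{\left(Q \right)} = -30 + 15 Q$ ($O{\left(Q \right)} = \left(3 + 12\right) \left(-2 + Q\right) = 15 \left(-2 + Q\right) = -30 + 15 Q$)
$O{\left(-25 \right)} \left(-228\right) = \left(-30 + 15 \left(-25\right)\right) \left(-228\right) = \left(-30 - 375\right) \left(-228\right) = \left(-405\right) \left(-228\right) = 92340$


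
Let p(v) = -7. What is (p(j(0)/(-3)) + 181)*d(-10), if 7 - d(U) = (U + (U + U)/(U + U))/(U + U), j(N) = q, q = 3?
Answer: 11397/10 ≈ 1139.7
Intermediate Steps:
j(N) = 3
d(U) = 7 - (1 + U)/(2*U) (d(U) = 7 - (U + (U + U)/(U + U))/(U + U) = 7 - (U + (2*U)/((2*U)))/(2*U) = 7 - (U + (2*U)*(1/(2*U)))*1/(2*U) = 7 - (U + 1)*1/(2*U) = 7 - (1 + U)*1/(2*U) = 7 - (1 + U)/(2*U))
(p(j(0)/(-3)) + 181)*d(-10) = (-7 + 181)*((½)*(-1 + 13*(-10))/(-10)) = 174*((½)*(-⅒)*(-1 - 130)) = 174*((½)*(-⅒)*(-131)) = 174*(131/20) = 11397/10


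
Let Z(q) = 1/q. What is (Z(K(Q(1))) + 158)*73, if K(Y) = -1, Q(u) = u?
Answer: 11461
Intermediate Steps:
(Z(K(Q(1))) + 158)*73 = (1/(-1) + 158)*73 = (-1 + 158)*73 = 157*73 = 11461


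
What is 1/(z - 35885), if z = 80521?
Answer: 1/44636 ≈ 2.2403e-5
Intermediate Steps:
1/(z - 35885) = 1/(80521 - 35885) = 1/44636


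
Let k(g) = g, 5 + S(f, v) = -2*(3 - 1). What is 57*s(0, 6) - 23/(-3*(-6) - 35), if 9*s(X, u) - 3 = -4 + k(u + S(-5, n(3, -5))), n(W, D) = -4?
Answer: -1223/51 ≈ -23.980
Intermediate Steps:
S(f, v) = -9 (S(f, v) = -5 - 2*(3 - 1) = -5 - 2*2 = -5 - 4 = -9)
s(X, u) = -10/9 + u/9 (s(X, u) = ⅓ + (-4 + (u - 9))/9 = ⅓ + (-4 + (-9 + u))/9 = ⅓ + (-13 + u)/9 = ⅓ + (-13/9 + u/9) = -10/9 + u/9)
57*s(0, 6) - 23/(-3*(-6) - 35) = 57*(-10/9 + (⅑)*6) - 23/(-3*(-6) - 35) = 57*(-10/9 + ⅔) - 23/(18 - 35) = 57*(-4/9) - 23/(-17) = -76/3 - 23*(-1/17) = -76/3 + 23/17 = -1223/51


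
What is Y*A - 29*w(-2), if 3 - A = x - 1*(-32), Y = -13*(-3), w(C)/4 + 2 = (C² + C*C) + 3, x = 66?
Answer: -4749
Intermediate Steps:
w(C) = 4 + 8*C² (w(C) = -8 + 4*((C² + C*C) + 3) = -8 + 4*((C² + C²) + 3) = -8 + 4*(2*C² + 3) = -8 + 4*(3 + 2*C²) = -8 + (12 + 8*C²) = 4 + 8*C²)
Y = 39
A = -95 (A = 3 - (66 - 1*(-32)) = 3 - (66 + 32) = 3 - 1*98 = 3 - 98 = -95)
Y*A - 29*w(-2) = 39*(-95) - 29*(4 + 8*(-2)²) = -3705 - 29*(4 + 8*4) = -3705 - 29*(4 + 32) = -3705 - 29*36 = -3705 - 1044 = -4749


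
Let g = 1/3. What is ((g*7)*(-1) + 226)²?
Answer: 450241/9 ≈ 50027.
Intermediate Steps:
g = ⅓ (g = 1*(⅓) = ⅓ ≈ 0.33333)
((g*7)*(-1) + 226)² = (((⅓)*7)*(-1) + 226)² = ((7/3)*(-1) + 226)² = (-7/3 + 226)² = (671/3)² = 450241/9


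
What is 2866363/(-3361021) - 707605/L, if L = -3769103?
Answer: -8425342117684/12668034334163 ≈ -0.66509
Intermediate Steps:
2866363/(-3361021) - 707605/L = 2866363/(-3361021) - 707605/(-3769103) = 2866363*(-1/3361021) - 707605*(-1/3769103) = -2866363/3361021 + 707605/3769103 = -8425342117684/12668034334163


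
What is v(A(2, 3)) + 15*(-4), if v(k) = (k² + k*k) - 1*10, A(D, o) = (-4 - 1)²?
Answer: 1180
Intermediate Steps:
A(D, o) = 25 (A(D, o) = (-5)² = 25)
v(k) = -10 + 2*k² (v(k) = (k² + k²) - 10 = 2*k² - 10 = -10 + 2*k²)
v(A(2, 3)) + 15*(-4) = (-10 + 2*25²) + 15*(-4) = (-10 + 2*625) - 60 = (-10 + 1250) - 60 = 1240 - 60 = 1180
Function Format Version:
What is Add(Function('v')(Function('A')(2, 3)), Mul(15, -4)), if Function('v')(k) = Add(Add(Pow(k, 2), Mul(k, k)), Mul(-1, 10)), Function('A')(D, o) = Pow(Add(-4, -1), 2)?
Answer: 1180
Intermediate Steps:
Function('A')(D, o) = 25 (Function('A')(D, o) = Pow(-5, 2) = 25)
Function('v')(k) = Add(-10, Mul(2, Pow(k, 2))) (Function('v')(k) = Add(Add(Pow(k, 2), Pow(k, 2)), -10) = Add(Mul(2, Pow(k, 2)), -10) = Add(-10, Mul(2, Pow(k, 2))))
Add(Function('v')(Function('A')(2, 3)), Mul(15, -4)) = Add(Add(-10, Mul(2, Pow(25, 2))), Mul(15, -4)) = Add(Add(-10, Mul(2, 625)), -60) = Add(Add(-10, 1250), -60) = Add(1240, -60) = 1180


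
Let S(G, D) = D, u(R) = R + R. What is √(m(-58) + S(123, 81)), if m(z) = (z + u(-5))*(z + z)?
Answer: √7969 ≈ 89.269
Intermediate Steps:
u(R) = 2*R
m(z) = 2*z*(-10 + z) (m(z) = (z + 2*(-5))*(z + z) = (z - 10)*(2*z) = (-10 + z)*(2*z) = 2*z*(-10 + z))
√(m(-58) + S(123, 81)) = √(2*(-58)*(-10 - 58) + 81) = √(2*(-58)*(-68) + 81) = √(7888 + 81) = √7969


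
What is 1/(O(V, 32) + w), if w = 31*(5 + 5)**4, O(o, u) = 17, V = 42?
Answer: 1/310017 ≈ 3.2256e-6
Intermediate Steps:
w = 310000 (w = 31*10**4 = 31*10000 = 310000)
1/(O(V, 32) + w) = 1/(17 + 310000) = 1/310017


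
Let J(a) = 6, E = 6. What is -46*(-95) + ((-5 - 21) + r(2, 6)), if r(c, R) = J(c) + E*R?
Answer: 4386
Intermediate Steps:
r(c, R) = 6 + 6*R
-46*(-95) + ((-5 - 21) + r(2, 6)) = -46*(-95) + ((-5 - 21) + (6 + 6*6)) = 4370 + (-26 + (6 + 36)) = 4370 + (-26 + 42) = 4370 + 16 = 4386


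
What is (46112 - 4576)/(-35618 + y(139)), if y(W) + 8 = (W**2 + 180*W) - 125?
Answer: 20768/4295 ≈ 4.8354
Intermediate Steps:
y(W) = -133 + W**2 + 180*W (y(W) = -8 + ((W**2 + 180*W) - 125) = -8 + (-125 + W**2 + 180*W) = -133 + W**2 + 180*W)
(46112 - 4576)/(-35618 + y(139)) = (46112 - 4576)/(-35618 + (-133 + 139**2 + 180*139)) = 41536/(-35618 + (-133 + 19321 + 25020)) = 41536/(-35618 + 44208) = 41536/8590 = 41536*(1/8590) = 20768/4295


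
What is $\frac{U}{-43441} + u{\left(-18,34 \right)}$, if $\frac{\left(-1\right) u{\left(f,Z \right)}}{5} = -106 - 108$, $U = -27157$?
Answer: $\frac{46509027}{43441} \approx 1070.6$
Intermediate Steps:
$u{\left(f,Z \right)} = 1070$ ($u{\left(f,Z \right)} = - 5 \left(-106 - 108\right) = \left(-5\right) \left(-214\right) = 1070$)
$\frac{U}{-43441} + u{\left(-18,34 \right)} = - \frac{27157}{-43441} + 1070 = \left(-27157\right) \left(- \frac{1}{43441}\right) + 1070 = \frac{27157}{43441} + 1070 = \frac{46509027}{43441}$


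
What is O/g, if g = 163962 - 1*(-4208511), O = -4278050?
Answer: -611150/624639 ≈ -0.97840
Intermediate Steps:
g = 4372473 (g = 163962 + 4208511 = 4372473)
O/g = -4278050/4372473 = -4278050*1/4372473 = -611150/624639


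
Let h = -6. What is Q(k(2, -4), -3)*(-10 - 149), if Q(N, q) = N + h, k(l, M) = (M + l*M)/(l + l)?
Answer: 1431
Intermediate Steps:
k(l, M) = (M + M*l)/(2*l) (k(l, M) = (M + M*l)/((2*l)) = (M + M*l)*(1/(2*l)) = (M + M*l)/(2*l))
Q(N, q) = -6 + N (Q(N, q) = N - 6 = -6 + N)
Q(k(2, -4), -3)*(-10 - 149) = (-6 + (1/2)*(-4)*(1 + 2)/2)*(-10 - 149) = (-6 + (1/2)*(-4)*(1/2)*3)*(-159) = (-6 - 3)*(-159) = -9*(-159) = 1431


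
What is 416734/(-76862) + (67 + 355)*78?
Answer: 1264786429/38431 ≈ 32911.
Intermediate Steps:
416734/(-76862) + (67 + 355)*78 = 416734*(-1/76862) + 422*78 = -208367/38431 + 32916 = 1264786429/38431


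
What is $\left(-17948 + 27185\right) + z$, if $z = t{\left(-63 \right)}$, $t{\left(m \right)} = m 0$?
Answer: $9237$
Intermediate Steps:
$t{\left(m \right)} = 0$
$z = 0$
$\left(-17948 + 27185\right) + z = \left(-17948 + 27185\right) + 0 = 9237 + 0 = 9237$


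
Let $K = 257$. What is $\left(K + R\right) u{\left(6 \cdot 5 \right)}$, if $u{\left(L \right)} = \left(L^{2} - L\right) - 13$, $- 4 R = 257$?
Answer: $\frac{660747}{4} \approx 1.6519 \cdot 10^{5}$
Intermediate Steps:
$R = - \frac{257}{4}$ ($R = \left(- \frac{1}{4}\right) 257 = - \frac{257}{4} \approx -64.25$)
$u{\left(L \right)} = -13 + L^{2} - L$
$\left(K + R\right) u{\left(6 \cdot 5 \right)} = \left(257 - \frac{257}{4}\right) \left(-13 + \left(6 \cdot 5\right)^{2} - 6 \cdot 5\right) = \frac{771 \left(-13 + 30^{2} - 30\right)}{4} = \frac{771 \left(-13 + 900 - 30\right)}{4} = \frac{771}{4} \cdot 857 = \frac{660747}{4}$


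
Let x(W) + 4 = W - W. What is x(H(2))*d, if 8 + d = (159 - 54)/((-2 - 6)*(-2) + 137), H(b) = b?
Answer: 1492/51 ≈ 29.255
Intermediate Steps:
x(W) = -4 (x(W) = -4 + (W - W) = -4 + 0 = -4)
d = -373/51 (d = -8 + (159 - 54)/((-2 - 6)*(-2) + 137) = -8 + 105/(-8*(-2) + 137) = -8 + 105/(16 + 137) = -8 + 105/153 = -8 + 105*(1/153) = -8 + 35/51 = -373/51 ≈ -7.3137)
x(H(2))*d = -4*(-373/51) = 1492/51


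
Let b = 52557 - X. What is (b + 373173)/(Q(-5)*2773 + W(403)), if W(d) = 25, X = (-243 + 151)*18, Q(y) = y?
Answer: -213693/6920 ≈ -30.880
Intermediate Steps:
X = -1656 (X = -92*18 = -1656)
b = 54213 (b = 52557 - 1*(-1656) = 52557 + 1656 = 54213)
(b + 373173)/(Q(-5)*2773 + W(403)) = (54213 + 373173)/(-5*2773 + 25) = 427386/(-13865 + 25) = 427386/(-13840) = 427386*(-1/13840) = -213693/6920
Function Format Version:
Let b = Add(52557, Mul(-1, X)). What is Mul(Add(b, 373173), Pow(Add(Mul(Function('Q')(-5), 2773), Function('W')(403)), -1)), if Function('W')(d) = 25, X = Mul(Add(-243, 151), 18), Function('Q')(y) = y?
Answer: Rational(-213693, 6920) ≈ -30.880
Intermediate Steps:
X = -1656 (X = Mul(-92, 18) = -1656)
b = 54213 (b = Add(52557, Mul(-1, -1656)) = Add(52557, 1656) = 54213)
Mul(Add(b, 373173), Pow(Add(Mul(Function('Q')(-5), 2773), Function('W')(403)), -1)) = Mul(Add(54213, 373173), Pow(Add(Mul(-5, 2773), 25), -1)) = Mul(427386, Pow(Add(-13865, 25), -1)) = Mul(427386, Pow(-13840, -1)) = Mul(427386, Rational(-1, 13840)) = Rational(-213693, 6920)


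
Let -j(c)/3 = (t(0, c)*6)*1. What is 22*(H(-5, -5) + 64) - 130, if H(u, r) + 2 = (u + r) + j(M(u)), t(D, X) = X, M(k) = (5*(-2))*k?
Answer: -18786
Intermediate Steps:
M(k) = -10*k
j(c) = -18*c (j(c) = -3*c*6 = -3*6*c = -18*c)
H(u, r) = -2 + r + 181*u (H(u, r) = -2 + ((u + r) - (-180)*u) = -2 + ((r + u) + 180*u) = -2 + (r + 181*u) = -2 + r + 181*u)
22*(H(-5, -5) + 64) - 130 = 22*((-2 - 5 + 181*(-5)) + 64) - 130 = 22*((-2 - 5 - 905) + 64) - 130 = 22*(-912 + 64) - 130 = 22*(-848) - 130 = -18656 - 130 = -18786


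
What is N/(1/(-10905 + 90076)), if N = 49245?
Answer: 3898775895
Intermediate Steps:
N/(1/(-10905 + 90076)) = 49245/(1/(-10905 + 90076)) = 49245/(1/79171) = 49245*79171 = 3898775895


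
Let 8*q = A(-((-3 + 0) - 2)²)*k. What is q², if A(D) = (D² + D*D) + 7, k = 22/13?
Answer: 191185929/2704 ≈ 70705.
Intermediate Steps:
k = 22/13 (k = 22*(1/13) = 22/13 ≈ 1.6923)
A(D) = 7 + 2*D² (A(D) = (D² + D²) + 7 = 2*D² + 7 = 7 + 2*D²)
q = 13827/52 (q = ((7 + 2*(-((-3 + 0) - 2)²)²)*(22/13))/8 = ((7 + 2*(-(-3 - 2)²)²)*(22/13))/8 = ((7 + 2*(-1*(-5)²)²)*(22/13))/8 = ((7 + 2*(-1*25)²)*(22/13))/8 = ((7 + 2*(-25)²)*(22/13))/8 = ((7 + 2*625)*(22/13))/8 = ((7 + 1250)*(22/13))/8 = (1257*(22/13))/8 = (⅛)*(27654/13) = 13827/52 ≈ 265.90)
q² = (13827/52)² = 191185929/2704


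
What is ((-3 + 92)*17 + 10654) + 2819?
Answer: 14986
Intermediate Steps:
((-3 + 92)*17 + 10654) + 2819 = (89*17 + 10654) + 2819 = (1513 + 10654) + 2819 = 12167 + 2819 = 14986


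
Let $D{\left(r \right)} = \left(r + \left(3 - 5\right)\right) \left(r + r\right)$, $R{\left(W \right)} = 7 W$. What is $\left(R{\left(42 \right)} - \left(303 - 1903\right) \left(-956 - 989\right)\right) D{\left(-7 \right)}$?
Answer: $-392074956$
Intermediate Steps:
$D{\left(r \right)} = 2 r \left(-2 + r\right)$ ($D{\left(r \right)} = \left(r - 2\right) 2 r = \left(-2 + r\right) 2 r = 2 r \left(-2 + r\right)$)
$\left(R{\left(42 \right)} - \left(303 - 1903\right) \left(-956 - 989\right)\right) D{\left(-7 \right)} = \left(7 \cdot 42 - \left(303 - 1903\right) \left(-956 - 989\right)\right) 2 \left(-7\right) \left(-2 - 7\right) = \left(294 - \left(-1600\right) \left(-1945\right)\right) 2 \left(-7\right) \left(-9\right) = \left(294 - 3112000\right) 126 = \left(-3111706\right) 126 = -392074956$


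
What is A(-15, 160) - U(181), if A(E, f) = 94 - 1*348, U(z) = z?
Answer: -435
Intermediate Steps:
A(E, f) = -254 (A(E, f) = 94 - 348 = -254)
A(-15, 160) - U(181) = -254 - 1*181 = -254 - 181 = -435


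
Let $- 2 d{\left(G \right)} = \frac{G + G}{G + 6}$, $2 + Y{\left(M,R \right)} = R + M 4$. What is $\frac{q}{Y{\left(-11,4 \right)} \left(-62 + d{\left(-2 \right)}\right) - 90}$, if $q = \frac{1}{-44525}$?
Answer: $- \frac{1}{111000825} \approx -9.0089 \cdot 10^{-9}$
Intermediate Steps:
$Y{\left(M,R \right)} = -2 + R + 4 M$ ($Y{\left(M,R \right)} = -2 + \left(R + M 4\right) = -2 + \left(R + 4 M\right) = -2 + R + 4 M$)
$d{\left(G \right)} = - \frac{G}{6 + G}$ ($d{\left(G \right)} = - \frac{\left(G + G\right) \frac{1}{G + 6}}{2} = - \frac{2 G \frac{1}{6 + G}}{2} = - \frac{G}{6 + G}$)
$q = - \frac{1}{44525} \approx -2.2459 \cdot 10^{-5}$
$\frac{q}{Y{\left(-11,4 \right)} \left(-62 + d{\left(-2 \right)}\right) - 90} = - \frac{1}{44525 \left(\left(-2 + 4 + 4 \left(-11\right)\right) \left(-62 - - \frac{2}{6 - 2}\right) - 90\right)} = - \frac{1}{44525 \left(\left(-2 + 4 - 44\right) \left(-62 - - \frac{2}{4}\right) - 90\right)} = - \frac{1}{44525 \left(- 42 \left(-62 - \left(-2\right) \frac{1}{4}\right) - 90\right)} = - \frac{1}{44525 \left(- 42 \left(-62 + \frac{1}{2}\right) - 90\right)} = - \frac{1}{44525 \left(\left(-42\right) \left(- \frac{123}{2}\right) - 90\right)} = - \frac{1}{44525 \left(2583 - 90\right)} = - \frac{1}{44525 \cdot 2493} = \left(- \frac{1}{44525}\right) \frac{1}{2493} = - \frac{1}{111000825}$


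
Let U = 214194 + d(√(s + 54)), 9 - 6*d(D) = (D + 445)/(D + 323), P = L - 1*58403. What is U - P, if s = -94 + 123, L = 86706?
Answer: 19378525613/104246 + 61*√83/312738 ≈ 1.8589e+5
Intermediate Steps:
s = 29
P = 28303 (P = 86706 - 1*58403 = 86706 - 58403 = 28303)
d(D) = 3/2 - (445 + D)/(6*(323 + D)) (d(D) = 3/2 - (D + 445)/(6*(D + 323)) = 3/2 - (445 + D)/(6*(323 + D)))
U = 214194 + (1231 + 4*√83)/(3*(323 + √83)) (U = 214194 + (1231 + 4*√(29 + 54))/(3*(323 + √(29 + 54))) = 214194 + (1231 + 4*√83)/(3*(323 + √83)) ≈ 2.1420e+5)
U - P = (22329000151/104246 + 61*√83/312738) - 1*28303 = (22329000151/104246 + 61*√83/312738) - 28303 = 19378525613/104246 + 61*√83/312738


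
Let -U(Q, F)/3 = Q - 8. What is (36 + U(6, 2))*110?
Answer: 4620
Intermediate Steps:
U(Q, F) = 24 - 3*Q (U(Q, F) = -3*(Q - 8) = -3*(-8 + Q) = 24 - 3*Q)
(36 + U(6, 2))*110 = (36 + (24 - 3*6))*110 = (36 + (24 - 18))*110 = (36 + 6)*110 = 42*110 = 4620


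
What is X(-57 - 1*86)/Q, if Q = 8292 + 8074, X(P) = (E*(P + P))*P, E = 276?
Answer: 5643924/8183 ≈ 689.71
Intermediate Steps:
X(P) = 552*P**2 (X(P) = (276*(P + P))*P = (276*(2*P))*P = (552*P)*P = 552*P**2)
Q = 16366
X(-57 - 1*86)/Q = (552*(-57 - 1*86)**2)/16366 = (552*(-57 - 86)**2)*(1/16366) = (552*(-143)**2)*(1/16366) = (552*20449)*(1/16366) = 11287848*(1/16366) = 5643924/8183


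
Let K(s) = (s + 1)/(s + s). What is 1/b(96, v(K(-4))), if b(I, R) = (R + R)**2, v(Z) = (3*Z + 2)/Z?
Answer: 9/2500 ≈ 0.0036000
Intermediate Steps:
K(s) = (1 + s)/(2*s) (K(s) = (1 + s)/((2*s)) = (1 + s)*(1/(2*s)) = (1 + s)/(2*s))
v(Z) = (2 + 3*Z)/Z
b(I, R) = 4*R**2 (b(I, R) = (2*R)**2 = 4*R**2)
1/b(96, v(K(-4))) = 1/(4*(3 + 2/(((1/2)*(1 - 4)/(-4))))**2) = 1/(4*(3 + 2/(((1/2)*(-1/4)*(-3))))**2) = 1/(4*(3 + 2/(3/8))**2) = 1/(4*(3 + 2*(8/3))**2) = 1/(4*(3 + 16/3)**2) = 1/(4*(25/3)**2) = 1/(4*(625/9)) = 1/(2500/9) = 9/2500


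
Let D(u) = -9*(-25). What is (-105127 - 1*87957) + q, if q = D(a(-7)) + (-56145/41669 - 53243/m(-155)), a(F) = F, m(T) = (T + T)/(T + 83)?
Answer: -1325495133892/6458695 ≈ -2.0523e+5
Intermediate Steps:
m(T) = 2*T/(83 + T) (m(T) = (2*T)/(83 + T) = 2*T/(83 + T))
D(u) = 225
q = -78424468512/6458695 (q = 225 + (-56145/41669 - 53243/(2*(-155)/(83 - 155))) = 225 + (-56145*1/41669 - 53243/(2*(-155)/(-72))) = 225 + (-56145/41669 - 53243/(2*(-155)*(-1/72))) = 225 + (-56145/41669 - 53243/155/36) = 225 + (-56145/41669 - 53243*36/155) = 225 + (-56145/41669 - 1916748/155) = 225 - 79877674887/6458695 = -78424468512/6458695 ≈ -12142.)
(-105127 - 1*87957) + q = (-105127 - 1*87957) - 78424468512/6458695 = (-105127 - 87957) - 78424468512/6458695 = -193084 - 78424468512/6458695 = -1325495133892/6458695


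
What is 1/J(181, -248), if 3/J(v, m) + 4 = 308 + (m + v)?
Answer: 79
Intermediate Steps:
J(v, m) = 3/(304 + m + v) (J(v, m) = 3/(-4 + (308 + (m + v))) = 3/(-4 + (308 + m + v)) = 3/(304 + m + v))
1/J(181, -248) = 1/(3/(304 - 248 + 181)) = 1/(3/237) = 1/(3*(1/237)) = 1/(1/79) = 79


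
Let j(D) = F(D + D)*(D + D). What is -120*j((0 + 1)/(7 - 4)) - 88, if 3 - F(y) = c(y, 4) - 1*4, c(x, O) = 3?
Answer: -408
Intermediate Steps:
F(y) = 4 (F(y) = 3 - (3 - 1*4) = 3 - (3 - 4) = 3 - 1*(-1) = 3 + 1 = 4)
j(D) = 8*D (j(D) = 4*(D + D) = 4*(2*D) = 8*D)
-120*j((0 + 1)/(7 - 4)) - 88 = -960*(0 + 1)/(7 - 4) - 88 = -960*1/3 - 88 = -960*1*(⅓) - 88 = -960/3 - 88 = -120*8/3 - 88 = -320 - 88 = -408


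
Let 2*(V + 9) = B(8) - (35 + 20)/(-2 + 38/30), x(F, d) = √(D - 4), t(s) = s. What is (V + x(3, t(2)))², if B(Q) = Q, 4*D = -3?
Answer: (65 + I*√19)²/4 ≈ 1051.5 + 141.66*I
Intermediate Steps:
D = -¾ (D = (¼)*(-3) = -¾ ≈ -0.75000)
x(F, d) = I*√19/2 (x(F, d) = √(-¾ - 4) = √(-19/4) = I*√19/2)
V = 65/2 (V = -9 + (8 - (35 + 20)/(-2 + 38/30))/2 = -9 + (8 - 55/(-2 + 38*(1/30)))/2 = -9 + (8 - 55/(-2 + 19/15))/2 = -9 + (8 - 55/(-11/15))/2 = -9 + (8 - 55*(-15)/11)/2 = -9 + (8 - 1*(-75))/2 = -9 + (8 + 75)/2 = -9 + (½)*83 = -9 + 83/2 = 65/2 ≈ 32.500)
(V + x(3, t(2)))² = (65/2 + I*√19/2)²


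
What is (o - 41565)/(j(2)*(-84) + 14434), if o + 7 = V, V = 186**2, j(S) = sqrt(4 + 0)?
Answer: -3488/7133 ≈ -0.48899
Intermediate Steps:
j(S) = 2 (j(S) = sqrt(4) = 2)
V = 34596
o = 34589 (o = -7 + 34596 = 34589)
(o - 41565)/(j(2)*(-84) + 14434) = (34589 - 41565)/(2*(-84) + 14434) = -6976/(-168 + 14434) = -6976/14266 = -6976*1/14266 = -3488/7133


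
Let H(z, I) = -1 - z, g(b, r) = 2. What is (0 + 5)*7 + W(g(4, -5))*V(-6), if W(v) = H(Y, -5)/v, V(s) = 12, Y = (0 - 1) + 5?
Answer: 5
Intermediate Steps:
Y = 4 (Y = -1 + 5 = 4)
W(v) = -5/v (W(v) = (-1 - 1*4)/v = (-1 - 4)/v = -5/v)
(0 + 5)*7 + W(g(4, -5))*V(-6) = (0 + 5)*7 - 5/2*12 = 5*7 - 5*½*12 = 35 - 5/2*12 = 35 - 30 = 5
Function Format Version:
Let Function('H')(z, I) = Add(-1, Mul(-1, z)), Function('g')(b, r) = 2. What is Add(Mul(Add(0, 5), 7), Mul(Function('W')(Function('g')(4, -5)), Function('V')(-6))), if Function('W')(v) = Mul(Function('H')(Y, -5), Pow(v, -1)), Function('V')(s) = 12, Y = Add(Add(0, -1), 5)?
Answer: 5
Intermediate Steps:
Y = 4 (Y = Add(-1, 5) = 4)
Function('W')(v) = Mul(-5, Pow(v, -1)) (Function('W')(v) = Mul(Add(-1, Mul(-1, 4)), Pow(v, -1)) = Mul(Add(-1, -4), Pow(v, -1)) = Mul(-5, Pow(v, -1)))
Add(Mul(Add(0, 5), 7), Mul(Function('W')(Function('g')(4, -5)), Function('V')(-6))) = Add(Mul(Add(0, 5), 7), Mul(Mul(-5, Pow(2, -1)), 12)) = Add(Mul(5, 7), Mul(Mul(-5, Rational(1, 2)), 12)) = Add(35, Mul(Rational(-5, 2), 12)) = Add(35, -30) = 5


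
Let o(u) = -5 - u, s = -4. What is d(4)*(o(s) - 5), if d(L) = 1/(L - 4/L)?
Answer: -2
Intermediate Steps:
d(4)*(o(s) - 5) = (4/(-4 + 4²))*((-5 - 1*(-4)) - 5) = (4/(-4 + 16))*((-5 + 4) - 5) = (4/12)*(-1 - 5) = (4*(1/12))*(-6) = (⅓)*(-6) = -2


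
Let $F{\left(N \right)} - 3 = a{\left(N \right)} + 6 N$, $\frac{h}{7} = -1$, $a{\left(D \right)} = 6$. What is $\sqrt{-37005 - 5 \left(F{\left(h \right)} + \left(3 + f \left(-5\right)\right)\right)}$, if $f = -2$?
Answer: $11 i \sqrt{305} \approx 192.11 i$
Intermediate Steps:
$h = -7$ ($h = 7 \left(-1\right) = -7$)
$F{\left(N \right)} = 9 + 6 N$ ($F{\left(N \right)} = 3 + \left(6 + 6 N\right) = 9 + 6 N$)
$\sqrt{-37005 - 5 \left(F{\left(h \right)} + \left(3 + f \left(-5\right)\right)\right)} = \sqrt{-37005 - 5 \left(\left(9 + 6 \left(-7\right)\right) + \left(3 - -10\right)\right)} = \sqrt{-37005 - 5 \left(\left(9 - 42\right) + \left(3 + 10\right)\right)} = \sqrt{-37005 - 5 \left(-33 + 13\right)} = \sqrt{-37005 - -100} = \sqrt{-37005 + 100} = \sqrt{-36905} = 11 i \sqrt{305}$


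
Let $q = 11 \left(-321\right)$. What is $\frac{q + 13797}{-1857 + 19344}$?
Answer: $\frac{118}{201} \approx 0.58706$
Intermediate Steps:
$q = -3531$
$\frac{q + 13797}{-1857 + 19344} = \frac{-3531 + 13797}{-1857 + 19344} = \frac{10266}{17487} = 10266 \cdot \frac{1}{17487} = \frac{118}{201}$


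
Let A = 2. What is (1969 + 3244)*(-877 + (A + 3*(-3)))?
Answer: -4608292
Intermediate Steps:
(1969 + 3244)*(-877 + (A + 3*(-3))) = (1969 + 3244)*(-877 + (2 + 3*(-3))) = 5213*(-877 + (2 - 9)) = 5213*(-877 - 7) = 5213*(-884) = -4608292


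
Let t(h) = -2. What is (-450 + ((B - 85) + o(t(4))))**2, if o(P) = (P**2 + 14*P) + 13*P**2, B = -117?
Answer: 389376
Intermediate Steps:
o(P) = 14*P + 14*P**2
(-450 + ((B - 85) + o(t(4))))**2 = (-450 + ((-117 - 85) + 14*(-2)*(1 - 2)))**2 = (-450 + (-202 + 14*(-2)*(-1)))**2 = (-450 + (-202 + 28))**2 = (-450 - 174)**2 = (-624)**2 = 389376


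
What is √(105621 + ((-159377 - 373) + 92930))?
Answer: √38801 ≈ 196.98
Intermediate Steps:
√(105621 + ((-159377 - 373) + 92930)) = √(105621 + (-159750 + 92930)) = √(105621 - 66820) = √38801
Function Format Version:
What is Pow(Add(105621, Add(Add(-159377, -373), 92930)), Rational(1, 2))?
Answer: Pow(38801, Rational(1, 2)) ≈ 196.98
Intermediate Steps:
Pow(Add(105621, Add(Add(-159377, -373), 92930)), Rational(1, 2)) = Pow(Add(105621, Add(-159750, 92930)), Rational(1, 2)) = Pow(Add(105621, -66820), Rational(1, 2)) = Pow(38801, Rational(1, 2))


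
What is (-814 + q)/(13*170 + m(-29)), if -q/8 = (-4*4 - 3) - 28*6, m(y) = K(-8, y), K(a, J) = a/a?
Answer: 62/201 ≈ 0.30846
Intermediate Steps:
K(a, J) = 1
m(y) = 1
q = 1496 (q = -8*((-4*4 - 3) - 28*6) = -8*((-16 - 3) - 168) = -8*(-19 - 168) = -8*(-187) = 1496)
(-814 + q)/(13*170 + m(-29)) = (-814 + 1496)/(13*170 + 1) = 682/(2210 + 1) = 682/2211 = 682*(1/2211) = 62/201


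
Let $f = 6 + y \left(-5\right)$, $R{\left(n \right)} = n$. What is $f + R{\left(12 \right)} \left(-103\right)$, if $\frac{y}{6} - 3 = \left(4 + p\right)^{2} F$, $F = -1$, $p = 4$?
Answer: $600$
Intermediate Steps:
$y = -366$ ($y = 18 + 6 \left(4 + 4\right)^{2} \left(-1\right) = 18 + 6 \cdot 8^{2} \left(-1\right) = 18 + 6 \cdot 64 \left(-1\right) = 18 + 6 \left(-64\right) = 18 - 384 = -366$)
$f = 1836$ ($f = 6 - -1830 = 6 + 1830 = 1836$)
$f + R{\left(12 \right)} \left(-103\right) = 1836 + 12 \left(-103\right) = 1836 - 1236 = 600$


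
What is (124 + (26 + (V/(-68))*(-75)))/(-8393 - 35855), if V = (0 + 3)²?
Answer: -10875/3008864 ≈ -0.0036143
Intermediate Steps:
V = 9 (V = 3² = 9)
(124 + (26 + (V/(-68))*(-75)))/(-8393 - 35855) = (124 + (26 + (9/(-68))*(-75)))/(-8393 - 35855) = (124 + (26 + (9*(-1/68))*(-75)))/(-44248) = (124 + (26 - 9/68*(-75)))*(-1/44248) = (124 + (26 + 675/68))*(-1/44248) = (124 + 2443/68)*(-1/44248) = (10875/68)*(-1/44248) = -10875/3008864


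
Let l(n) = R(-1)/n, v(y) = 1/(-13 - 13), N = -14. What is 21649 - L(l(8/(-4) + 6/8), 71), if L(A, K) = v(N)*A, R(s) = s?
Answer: 1407187/65 ≈ 21649.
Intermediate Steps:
v(y) = -1/26 (v(y) = 1/(-26) = -1/26)
l(n) = -1/n
L(A, K) = -A/26
21649 - L(l(8/(-4) + 6/8), 71) = 21649 - (-1)*(-1/(8/(-4) + 6/8))/26 = 21649 - (-1)*(-1/(8*(-1/4) + 6*(1/8)))/26 = 21649 - (-1)*(-1/(-2 + 3/4))/26 = 21649 - (-1)*(-1/(-5/4))/26 = 21649 - (-1)*(-1*(-4/5))/26 = 21649 - (-1)*4/(26*5) = 21649 - 1*(-2/65) = 21649 + 2/65 = 1407187/65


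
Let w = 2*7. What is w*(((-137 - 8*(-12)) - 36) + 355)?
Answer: 3892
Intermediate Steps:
w = 14
w*(((-137 - 8*(-12)) - 36) + 355) = 14*(((-137 - 8*(-12)) - 36) + 355) = 14*(((-137 + 96) - 36) + 355) = 14*((-41 - 36) + 355) = 14*(-77 + 355) = 14*278 = 3892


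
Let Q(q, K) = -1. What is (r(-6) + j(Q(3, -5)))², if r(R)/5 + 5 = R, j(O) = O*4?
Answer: 3481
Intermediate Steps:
j(O) = 4*O
r(R) = -25 + 5*R
(r(-6) + j(Q(3, -5)))² = ((-25 + 5*(-6)) + 4*(-1))² = ((-25 - 30) - 4)² = (-55 - 4)² = (-59)² = 3481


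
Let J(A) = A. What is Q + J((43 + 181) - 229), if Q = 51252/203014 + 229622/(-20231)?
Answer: -33057741333/2053588117 ≈ -16.098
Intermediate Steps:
Q = -22789800748/2053588117 (Q = 51252*(1/203014) + 229622*(-1/20231) = 25626/101507 - 229622/20231 = -22789800748/2053588117 ≈ -11.098)
Q + J((43 + 181) - 229) = -22789800748/2053588117 + ((43 + 181) - 229) = -22789800748/2053588117 + (224 - 229) = -22789800748/2053588117 - 5 = -33057741333/2053588117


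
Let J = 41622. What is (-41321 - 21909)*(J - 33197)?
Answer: -532712750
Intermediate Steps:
(-41321 - 21909)*(J - 33197) = (-41321 - 21909)*(41622 - 33197) = -63230*8425 = -532712750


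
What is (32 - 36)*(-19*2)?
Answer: 152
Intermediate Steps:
(32 - 36)*(-19*2) = -4*(-38) = 152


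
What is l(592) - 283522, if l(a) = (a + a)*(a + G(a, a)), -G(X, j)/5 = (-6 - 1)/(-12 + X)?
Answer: 12106846/29 ≈ 4.1748e+5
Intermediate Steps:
G(X, j) = 35/(-12 + X) (G(X, j) = -5*(-6 - 1)/(-12 + X) = -(-35)/(-12 + X) = 35/(-12 + X))
l(a) = 2*a*(a + 35/(-12 + a)) (l(a) = (a + a)*(a + 35/(-12 + a)) = (2*a)*(a + 35/(-12 + a)) = 2*a*(a + 35/(-12 + a)))
l(592) - 283522 = 2*592*(35 + 592*(-12 + 592))/(-12 + 592) - 283522 = 2*592*(35 + 592*580)/580 - 283522 = 2*592*(1/580)*(35 + 343360) - 283522 = 2*592*(1/580)*343395 - 283522 = 20328984/29 - 283522 = 12106846/29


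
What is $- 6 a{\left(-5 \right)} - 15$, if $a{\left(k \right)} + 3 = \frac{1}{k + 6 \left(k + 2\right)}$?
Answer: $\frac{75}{23} \approx 3.2609$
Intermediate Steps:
$a{\left(k \right)} = -3 + \frac{1}{12 + 7 k}$ ($a{\left(k \right)} = -3 + \frac{1}{k + 6 \left(k + 2\right)} = -3 + \frac{1}{k + 6 \left(2 + k\right)} = -3 + \frac{1}{k + \left(12 + 6 k\right)} = -3 + \frac{1}{12 + 7 k}$)
$- 6 a{\left(-5 \right)} - 15 = - 6 \frac{7 \left(-5 - -15\right)}{12 + 7 \left(-5\right)} - 15 = - 6 \frac{7 \left(-5 + 15\right)}{12 - 35} - 15 = - 6 \cdot 7 \frac{1}{-23} \cdot 10 - 15 = - 6 \cdot 7 \left(- \frac{1}{23}\right) 10 - 15 = \left(-6\right) \left(- \frac{70}{23}\right) - 15 = \frac{420}{23} - 15 = \frac{75}{23}$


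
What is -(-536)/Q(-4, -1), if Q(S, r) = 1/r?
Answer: -536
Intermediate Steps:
-(-536)/Q(-4, -1) = -(-536)/(1/(-1)) = -(-536)/(-1) = -(-536)*(-1) = -67*8 = -536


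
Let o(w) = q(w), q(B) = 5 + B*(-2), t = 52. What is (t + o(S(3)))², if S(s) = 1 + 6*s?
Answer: 361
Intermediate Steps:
q(B) = 5 - 2*B
o(w) = 5 - 2*w
(t + o(S(3)))² = (52 + (5 - 2*(1 + 6*3)))² = (52 + (5 - 2*(1 + 18)))² = (52 + (5 - 2*19))² = (52 + (5 - 38))² = (52 - 33)² = 19² = 361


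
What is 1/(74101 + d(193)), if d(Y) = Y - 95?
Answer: 1/74199 ≈ 1.3477e-5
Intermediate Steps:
d(Y) = -95 + Y
1/(74101 + d(193)) = 1/(74101 + (-95 + 193)) = 1/(74101 + 98) = 1/74199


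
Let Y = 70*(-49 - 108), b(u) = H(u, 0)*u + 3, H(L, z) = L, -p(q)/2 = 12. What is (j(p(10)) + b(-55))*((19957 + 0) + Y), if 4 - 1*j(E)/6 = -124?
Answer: 34038732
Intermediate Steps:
p(q) = -24 (p(q) = -2*12 = -24)
b(u) = 3 + u**2 (b(u) = u*u + 3 = u**2 + 3 = 3 + u**2)
Y = -10990 (Y = 70*(-157) = -10990)
j(E) = 768 (j(E) = 24 - 6*(-124) = 24 + 744 = 768)
(j(p(10)) + b(-55))*((19957 + 0) + Y) = (768 + (3 + (-55)**2))*((19957 + 0) - 10990) = (768 + (3 + 3025))*(19957 - 10990) = (768 + 3028)*8967 = 3796*8967 = 34038732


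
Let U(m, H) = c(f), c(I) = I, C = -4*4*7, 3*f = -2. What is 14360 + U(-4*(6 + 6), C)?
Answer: 43078/3 ≈ 14359.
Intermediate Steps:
f = -2/3 (f = (1/3)*(-2) = -2/3 ≈ -0.66667)
C = -112 (C = -16*7 = -112)
U(m, H) = -2/3
14360 + U(-4*(6 + 6), C) = 14360 - 2/3 = 43078/3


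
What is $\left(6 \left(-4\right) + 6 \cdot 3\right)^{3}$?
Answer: $-216$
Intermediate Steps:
$\left(6 \left(-4\right) + 6 \cdot 3\right)^{3} = \left(-24 + 18\right)^{3} = \left(-6\right)^{3} = -216$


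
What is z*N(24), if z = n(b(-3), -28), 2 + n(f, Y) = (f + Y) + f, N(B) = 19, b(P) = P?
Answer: -684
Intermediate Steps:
n(f, Y) = -2 + Y + 2*f (n(f, Y) = -2 + ((f + Y) + f) = -2 + ((Y + f) + f) = -2 + (Y + 2*f) = -2 + Y + 2*f)
z = -36 (z = -2 - 28 + 2*(-3) = -2 - 28 - 6 = -36)
z*N(24) = -36*19 = -684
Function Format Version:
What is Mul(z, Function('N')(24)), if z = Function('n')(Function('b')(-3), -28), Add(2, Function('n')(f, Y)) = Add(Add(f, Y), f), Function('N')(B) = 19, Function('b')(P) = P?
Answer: -684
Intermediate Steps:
Function('n')(f, Y) = Add(-2, Y, Mul(2, f)) (Function('n')(f, Y) = Add(-2, Add(Add(f, Y), f)) = Add(-2, Add(Add(Y, f), f)) = Add(-2, Add(Y, Mul(2, f))) = Add(-2, Y, Mul(2, f)))
z = -36 (z = Add(-2, -28, Mul(2, -3)) = Add(-2, -28, -6) = -36)
Mul(z, Function('N')(24)) = Mul(-36, 19) = -684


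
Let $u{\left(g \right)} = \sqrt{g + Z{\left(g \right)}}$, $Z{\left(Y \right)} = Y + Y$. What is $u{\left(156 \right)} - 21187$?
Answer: $-21187 + 6 \sqrt{13} \approx -21165.0$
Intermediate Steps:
$Z{\left(Y \right)} = 2 Y$
$u{\left(g \right)} = \sqrt{3} \sqrt{g}$ ($u{\left(g \right)} = \sqrt{g + 2 g} = \sqrt{3 g} = \sqrt{3} \sqrt{g}$)
$u{\left(156 \right)} - 21187 = \sqrt{3} \sqrt{156} - 21187 = \sqrt{3} \cdot 2 \sqrt{39} - 21187 = 6 \sqrt{13} - 21187 = -21187 + 6 \sqrt{13}$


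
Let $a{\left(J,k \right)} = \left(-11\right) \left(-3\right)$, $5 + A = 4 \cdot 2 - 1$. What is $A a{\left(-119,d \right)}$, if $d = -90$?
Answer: $66$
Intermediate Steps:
$A = 2$ ($A = -5 + \left(4 \cdot 2 - 1\right) = -5 + \left(8 - 1\right) = -5 + 7 = 2$)
$a{\left(J,k \right)} = 33$
$A a{\left(-119,d \right)} = 2 \cdot 33 = 66$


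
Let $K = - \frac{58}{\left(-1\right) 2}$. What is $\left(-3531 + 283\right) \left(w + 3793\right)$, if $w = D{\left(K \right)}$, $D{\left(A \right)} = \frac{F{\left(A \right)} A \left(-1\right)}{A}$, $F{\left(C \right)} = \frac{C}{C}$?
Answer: $-12316416$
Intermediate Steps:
$K = 29$ ($K = - \frac{58}{-2} = \left(-58\right) \left(- \frac{1}{2}\right) = 29$)
$F{\left(C \right)} = 1$
$D{\left(A \right)} = -1$ ($D{\left(A \right)} = \frac{1 A \left(-1\right)}{A} = \frac{A \left(-1\right)}{A} = \frac{\left(-1\right) A}{A} = -1$)
$w = -1$
$\left(-3531 + 283\right) \left(w + 3793\right) = \left(-3531 + 283\right) \left(-1 + 3793\right) = \left(-3248\right) 3792 = -12316416$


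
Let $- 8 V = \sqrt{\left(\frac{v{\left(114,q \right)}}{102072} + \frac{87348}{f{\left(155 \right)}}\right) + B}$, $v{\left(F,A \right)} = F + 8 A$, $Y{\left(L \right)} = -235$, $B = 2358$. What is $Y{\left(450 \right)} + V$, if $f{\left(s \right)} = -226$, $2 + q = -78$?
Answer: $-235 - \frac{\sqrt{16392559704067887}}{23068272} \approx -240.55$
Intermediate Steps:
$q = -80$ ($q = -2 - 78 = -80$)
$V = - \frac{\sqrt{16392559704067887}}{23068272}$ ($V = - \frac{\sqrt{\left(\frac{114 + 8 \left(-80\right)}{102072} + \frac{87348}{-226}\right) + 2358}}{8} = - \frac{\sqrt{\left(\left(114 - 640\right) \frac{1}{102072} + 87348 \left(- \frac{1}{226}\right)\right) + 2358}}{8} = - \frac{\sqrt{\left(\left(-526\right) \frac{1}{102072} - \frac{43674}{113}\right) + 2358}}{8} = - \frac{\sqrt{\left(- \frac{263}{51036} - \frac{43674}{113}\right) + 2358}}{8} = - \frac{\sqrt{- \frac{2228975983}{5767068} + 2358}}{8} = - \frac{\sqrt{\frac{11369770361}{5767068}}}{8} = - \frac{\frac{1}{2883534} \sqrt{16392559704067887}}{8} = - \frac{\sqrt{16392559704067887}}{23068272} \approx -5.5502$)
$Y{\left(450 \right)} + V = -235 - \frac{\sqrt{16392559704067887}}{23068272}$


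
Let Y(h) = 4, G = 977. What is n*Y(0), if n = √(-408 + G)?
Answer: 4*√569 ≈ 95.415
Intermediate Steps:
n = √569 (n = √(-408 + 977) = √569 ≈ 23.854)
n*Y(0) = √569*4 = 4*√569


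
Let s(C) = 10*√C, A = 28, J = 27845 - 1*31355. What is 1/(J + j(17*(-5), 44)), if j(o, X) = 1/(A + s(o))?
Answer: 2*(-5*√85 + 14*I)/(-98279*I + 35100*√85) ≈ -0.0002849 + 8.0607e-10*I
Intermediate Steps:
J = -3510 (J = 27845 - 31355 = -3510)
j(o, X) = 1/(28 + 10*√o)
1/(J + j(17*(-5), 44)) = 1/(-3510 + 1/(2*(14 + 5*√(17*(-5))))) = 1/(-3510 + 1/(2*(14 + 5*√(-85)))) = 1/(-3510 + 1/(2*(14 + 5*(I*√85)))) = 1/(-3510 + 1/(2*(14 + 5*I*√85)))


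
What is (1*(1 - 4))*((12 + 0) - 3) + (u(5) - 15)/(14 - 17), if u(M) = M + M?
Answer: -76/3 ≈ -25.333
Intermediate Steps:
u(M) = 2*M
(1*(1 - 4))*((12 + 0) - 3) + (u(5) - 15)/(14 - 17) = (1*(1 - 4))*((12 + 0) - 3) + (2*5 - 15)/(14 - 17) = (1*(-3))*(12 - 3) + (10 - 15)/(-3) = -3*9 - 5*(-⅓) = -27 + 5/3 = -76/3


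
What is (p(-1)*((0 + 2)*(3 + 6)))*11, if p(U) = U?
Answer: -198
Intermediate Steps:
(p(-1)*((0 + 2)*(3 + 6)))*11 = -(0 + 2)*(3 + 6)*11 = -2*9*11 = -1*18*11 = -18*11 = -198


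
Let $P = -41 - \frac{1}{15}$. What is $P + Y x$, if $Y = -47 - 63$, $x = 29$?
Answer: $- \frac{48466}{15} \approx -3231.1$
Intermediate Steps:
$Y = -110$
$P = - \frac{616}{15}$ ($P = -41 - \frac{1}{15} = - \frac{616}{15} \approx -41.067$)
$P + Y x = - \frac{616}{15} - 3190 = - \frac{48466}{15}$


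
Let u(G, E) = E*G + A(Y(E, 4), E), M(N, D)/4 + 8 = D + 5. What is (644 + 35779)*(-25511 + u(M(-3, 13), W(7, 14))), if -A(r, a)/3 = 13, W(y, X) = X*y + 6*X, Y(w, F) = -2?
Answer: -665448210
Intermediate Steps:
W(y, X) = 6*X + X*y
A(r, a) = -39 (A(r, a) = -3*13 = -39)
M(N, D) = -12 + 4*D (M(N, D) = -32 + 4*(D + 5) = -32 + 4*(5 + D) = -32 + (20 + 4*D) = -12 + 4*D)
u(G, E) = -39 + E*G (u(G, E) = E*G - 39 = -39 + E*G)
(644 + 35779)*(-25511 + u(M(-3, 13), W(7, 14))) = (644 + 35779)*(-25511 + (-39 + (14*(6 + 7))*(-12 + 4*13))) = 36423*(-25511 + (-39 + (14*13)*(-12 + 52))) = 36423*(-25511 + (-39 + 182*40)) = 36423*(-25511 + (-39 + 7280)) = 36423*(-25511 + 7241) = 36423*(-18270) = -665448210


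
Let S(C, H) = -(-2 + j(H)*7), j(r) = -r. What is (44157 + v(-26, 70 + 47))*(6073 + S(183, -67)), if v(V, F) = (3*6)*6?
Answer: 248149590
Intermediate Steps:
v(V, F) = 108 (v(V, F) = 18*6 = 108)
S(C, H) = 2 + 7*H (S(C, H) = -(-2 - H*7) = -(-2 - 7*H) = 2 + 7*H)
(44157 + v(-26, 70 + 47))*(6073 + S(183, -67)) = (44157 + 108)*(6073 + (2 + 7*(-67))) = 44265*(6073 + (2 - 469)) = 44265*(6073 - 467) = 44265*5606 = 248149590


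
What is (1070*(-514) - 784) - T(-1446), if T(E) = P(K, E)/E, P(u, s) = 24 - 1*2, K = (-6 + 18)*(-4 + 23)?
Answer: -398202361/723 ≈ -5.5076e+5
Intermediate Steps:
K = 228 (K = 12*19 = 228)
P(u, s) = 22 (P(u, s) = 24 - 2 = 22)
T(E) = 22/E
(1070*(-514) - 784) - T(-1446) = (1070*(-514) - 784) - 22/(-1446) = (-549980 - 784) - 22*(-1)/1446 = -550764 - 1*(-11/723) = -550764 + 11/723 = -398202361/723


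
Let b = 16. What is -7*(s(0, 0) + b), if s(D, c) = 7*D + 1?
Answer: -119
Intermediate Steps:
s(D, c) = 1 + 7*D
-7*(s(0, 0) + b) = -7*((1 + 7*0) + 16) = -7*((1 + 0) + 16) = -7*(1 + 16) = -7*17 = -119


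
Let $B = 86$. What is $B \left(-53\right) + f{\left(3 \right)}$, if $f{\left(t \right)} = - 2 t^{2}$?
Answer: $-4576$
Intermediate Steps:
$B \left(-53\right) + f{\left(3 \right)} = 86 \left(-53\right) - 2 \cdot 3^{2} = -4558 - 18 = -4576$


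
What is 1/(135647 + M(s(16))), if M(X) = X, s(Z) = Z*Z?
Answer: 1/135903 ≈ 7.3582e-6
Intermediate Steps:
s(Z) = Z²
1/(135647 + M(s(16))) = 1/(135647 + 16²) = 1/(135647 + 256) = 1/135903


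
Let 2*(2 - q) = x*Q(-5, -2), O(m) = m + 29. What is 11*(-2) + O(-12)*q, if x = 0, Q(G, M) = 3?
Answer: 12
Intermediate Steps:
O(m) = 29 + m
q = 2 (q = 2 - 0*3 = 2 - ½*0 = 2 + 0 = 2)
11*(-2) + O(-12)*q = 11*(-2) + (29 - 12)*2 = -22 + 17*2 = -22 + 34 = 12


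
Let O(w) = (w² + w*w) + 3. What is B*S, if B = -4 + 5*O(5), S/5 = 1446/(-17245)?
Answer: -377406/3449 ≈ -109.42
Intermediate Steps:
O(w) = 3 + 2*w² (O(w) = (w² + w²) + 3 = 2*w² + 3 = 3 + 2*w²)
S = -1446/3449 (S = 5*(1446/(-17245)) = 5*(1446*(-1/17245)) = 5*(-1446/17245) = -1446/3449 ≈ -0.41925)
B = 261 (B = -4 + 5*(3 + 2*5²) = -4 + 5*(3 + 2*25) = -4 + 5*(3 + 50) = -4 + 5*53 = -4 + 265 = 261)
B*S = 261*(-1446/3449) = -377406/3449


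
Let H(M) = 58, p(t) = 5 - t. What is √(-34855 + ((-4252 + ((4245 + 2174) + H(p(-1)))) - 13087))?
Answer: 7*I*√933 ≈ 213.82*I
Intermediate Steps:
√(-34855 + ((-4252 + ((4245 + 2174) + H(p(-1)))) - 13087)) = √(-34855 + ((-4252 + ((4245 + 2174) + 58)) - 13087)) = √(-34855 + ((-4252 + (6419 + 58)) - 13087)) = √(-34855 + ((-4252 + 6477) - 13087)) = √(-34855 + (2225 - 13087)) = √(-34855 - 10862) = √(-45717) = 7*I*√933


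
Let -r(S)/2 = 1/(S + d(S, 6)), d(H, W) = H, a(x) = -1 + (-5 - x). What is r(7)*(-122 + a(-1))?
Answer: 127/7 ≈ 18.143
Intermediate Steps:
a(x) = -6 - x
r(S) = -1/S (r(S) = -2/(S + S) = -2*1/(2*S) = -1/S)
r(7)*(-122 + a(-1)) = (-1/7)*(-122 + (-6 - 1*(-1))) = (-1*⅐)*(-122 + (-6 + 1)) = -(-122 - 5)/7 = -⅐*(-127) = 127/7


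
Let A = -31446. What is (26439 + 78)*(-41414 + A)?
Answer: -1932028620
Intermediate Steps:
(26439 + 78)*(-41414 + A) = (26439 + 78)*(-41414 - 31446) = 26517*(-72860) = -1932028620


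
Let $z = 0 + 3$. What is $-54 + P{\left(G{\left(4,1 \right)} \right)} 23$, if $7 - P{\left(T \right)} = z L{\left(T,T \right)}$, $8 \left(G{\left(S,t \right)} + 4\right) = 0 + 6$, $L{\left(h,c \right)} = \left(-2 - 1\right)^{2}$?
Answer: $-514$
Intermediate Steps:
$L{\left(h,c \right)} = 9$ ($L{\left(h,c \right)} = \left(-3\right)^{2} = 9$)
$z = 3$
$G{\left(S,t \right)} = - \frac{13}{4}$ ($G{\left(S,t \right)} = -4 + \frac{0 + 6}{8} = -4 + \frac{1}{8} \cdot 6 = -4 + \frac{3}{4} = - \frac{13}{4}$)
$P{\left(T \right)} = -20$ ($P{\left(T \right)} = 7 - 3 \cdot 9 = 7 - 27 = -20$)
$-54 + P{\left(G{\left(4,1 \right)} \right)} 23 = -54 - 460 = -514$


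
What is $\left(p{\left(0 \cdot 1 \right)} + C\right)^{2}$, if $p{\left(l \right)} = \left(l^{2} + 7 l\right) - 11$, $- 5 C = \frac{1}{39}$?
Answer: $\frac{4605316}{38025} \approx 121.11$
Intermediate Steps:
$C = - \frac{1}{195}$ ($C = - \frac{1}{5 \cdot 39} = \left(- \frac{1}{5}\right) \frac{1}{39} = - \frac{1}{195} \approx -0.0051282$)
$p{\left(l \right)} = -11 + l^{2} + 7 l$
$\left(p{\left(0 \cdot 1 \right)} + C\right)^{2} = \left(\left(-11 + \left(0 \cdot 1\right)^{2} + 7 \cdot 0 \cdot 1\right) - \frac{1}{195}\right)^{2} = \left(\left(-11 + 0^{2} + 7 \cdot 0\right) - \frac{1}{195}\right)^{2} = \left(\left(-11 + 0 + 0\right) - \frac{1}{195}\right)^{2} = \left(-11 - \frac{1}{195}\right)^{2} = \left(- \frac{2146}{195}\right)^{2} = \frac{4605316}{38025}$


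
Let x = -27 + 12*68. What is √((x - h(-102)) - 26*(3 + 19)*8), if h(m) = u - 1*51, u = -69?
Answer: I*√3667 ≈ 60.556*I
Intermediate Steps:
h(m) = -120 (h(m) = -69 - 1*51 = -69 - 51 = -120)
x = 789 (x = -27 + 816 = 789)
√((x - h(-102)) - 26*(3 + 19)*8) = √((789 - 1*(-120)) - 26*(3 + 19)*8) = √((789 + 120) - 26*22*8) = √(909 - 572*8) = √(909 - 4576) = √(-3667) = I*√3667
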